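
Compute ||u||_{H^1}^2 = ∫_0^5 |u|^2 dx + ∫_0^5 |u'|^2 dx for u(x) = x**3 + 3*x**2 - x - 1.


||u||_{H^1}^2 = 883835/21

The H^1 norm (squared) on an interval (0, L) is
  ||u||_{H^1}^2 = ∫_0^L u(x)^2 dx + ∫_0^L u'(x)^2 dx.
Compute u'(x) = 3*x**2 + 6*x - 1.
Then u(x)^2 = x**6 + 6*x**5 + 7*x**4 - 8*x**3 - 5*x**2 + 2*x + 1 and u'(x)^2 = 9*x**4 + 36*x**3 + 30*x**2 - 12*x + 1.
Integrate each monomial from 0 to 5 using ∫_0^5 c·x^n dx = c·5^(n+1)/(n+1):
  ∫_0^5 u(x)^2 dx = ∫_0^5 (x^6 + 6*x^5 + 7*x^4 - 8*x^3 - 5*x^2 + 2*x + 1) dx. Term by term:
    ∫_0^5 x^6 dx = 78125/7;  ∫_0^5 6*x^5 dx = 15625;  ∫_0^5 7*x^4 dx = 4375;
    ∫_0^5 -8*x^3 dx = -1250;  ∫_0^5 -5*x^2 dx = -625/3;  ∫_0^5 2*x dx = 25;
    ∫_0^5 1 dx = 5.
  Sum: 78125/7 + 15625 + 4375 − 1250 − 625/3 + 25 + 5 = 624380/21.
  ∫_0^5 u'(x)^2 dx = ∫_0^5 (9*x^4 + 36*x^3 + 30*x^2 - 12*x + 1) dx. Term by term:
    ∫_0^5 9*x^4 dx = 5625;  ∫_0^5 36*x^3 dx = 5625;  ∫_0^5 30*x^2 dx = 1250;
    ∫_0^5 -12*x dx = -150;  ∫_0^5 1 dx = 5.
  Sum: 5625 + 5625 + 1250 − 150 + 5 = 12355.
Adding: ||u||_{H^1}^2 = 624380/21 + 12355 = 883835/21.


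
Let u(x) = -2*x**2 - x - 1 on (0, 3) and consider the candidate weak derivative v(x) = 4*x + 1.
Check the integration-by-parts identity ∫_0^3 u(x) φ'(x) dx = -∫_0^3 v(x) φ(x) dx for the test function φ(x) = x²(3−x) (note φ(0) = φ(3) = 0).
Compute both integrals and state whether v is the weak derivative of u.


LHS = 1107/20, RHS = -1107/20. No, v is not the weak derivative of u.

u(x) = -2*x**2 - x - 1, classical derivative u'(x) = -4*x - 1.
φ(x) = x²(3−x), so φ'(x) = 3*x*(2 - x).
Note φ(0) = φ(3) = 0, so the boundary term u·φ vanishes.
LHS = ∫_0^3 u(x) φ'(x) dx = ∫_0^3 (6*x^4 - 9*x^3 - 3*x^2 - 6*x) dx. Term by term:
  ∫_0^3 6*x^4 dx = 1458/5;  ∫_0^3 -9*x^3 dx = -729/4;  ∫_0^3 -3*x^2 dx = -27;
  ∫_0^3 -6*x dx = -27.
Sum: 1458/5 − 729/4 − 27 − 27 = 1107/20.
So LHS = 1107/20.
∫_0^3 v(x) φ(x) dx = ∫_0^3 (-4*x^4 + 11*x^3 + 3*x^2) dx. Term by term:
  ∫_0^3 -4*x^4 dx = -972/5;  ∫_0^3 11*x^3 dx = 891/4;  ∫_0^3 3*x^2 dx = 27.
Sum: -972/5 + 891/4 + 27 = 1107/20.
So RHS = -∫_0^3 v(x) φ(x) dx = -1107/20.
LHS − RHS = 1107/10 ≠ 0, so the identity fails.
(For a valid weak derivative the identity must hold for EVERY test function, in particular this one. The failure shows v is NOT the weak derivative of u.)
Correct weak derivative would be u'(x) = -4*x - 1.


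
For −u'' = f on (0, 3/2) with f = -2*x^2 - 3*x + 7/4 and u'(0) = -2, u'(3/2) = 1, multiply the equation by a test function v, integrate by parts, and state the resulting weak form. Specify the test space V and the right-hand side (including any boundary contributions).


V = H^1(0, 3/2) (v unrestricted at boundary; u is determined up to an additive constant); weak form: ∫_0^3/2 u'v' dx = ∫_0^3/2 (-2*x^2 - 3*x + 7/4) v dx + v(3/2) + 2·v(0) for all v ∈ V.

Multiply both sides by a test function v and integrate from 0 to 3/2:
  ∫_0^3/2 −u''(x) v(x) dx = ∫_0^3/2 f(x) v(x) dx.
Integrate the LHS by parts once:
  ∫_0^3/2 −u'' v dx = −[u'(x) v(x)]_0^3/2 + ∫_0^3/2 u'(x) v'(x) dx.
Thus ∫_0^3/2 u'(x) v'(x) dx = ∫_0^3/2 f(x) v(x) dx + [u'(x) v(x)]_0^3/2.
Choose V so that boundary terms are either known or forced to vanish.
u has inhomogeneous Neumann u'(0) = -2, u'(3/2) = 1. [u' v]_0^3/2 = (1)·v(3/2) − (-2)·v(0) = v(3/2) + 2·v(0). Take V = H^1(0, 3/2); boundary term becomes part of RHS.
Weak formulation: find u (satisfying any essential BC) such that ∫_0^3/2 u'(x) v'(x) dx = ∫_0^3/2 f v dx + v(3/2) + 2·v(0) for all v ∈ V (Neumann data are natural BCs: they enter the RHS as boundary terms).
Substituting f(x) = -2*x^2 - 3*x + 7/4, the right-hand side is ∫_0^3/2 (-2*x^2 - 3*x + 7/4) v dx + v(3/2) + 2·v(0).
Compatibility check (pure Neumann): taking v ≡ 1 ∈ V gives 0 = ∫_0^3/2 f dx + (1) − (-2), i.e. ∫_0^3/2 f dx must equal u'(0) − u'(3/2) = -3. Indeed ∫_0^3/2 (-2*x^2 - 3*x + 7/4) dx = -3, so the data are compatible. The solution is then unique only up to an additive constant (fix it e.g. by requiring ∫_0^3/2 u dx = 0).


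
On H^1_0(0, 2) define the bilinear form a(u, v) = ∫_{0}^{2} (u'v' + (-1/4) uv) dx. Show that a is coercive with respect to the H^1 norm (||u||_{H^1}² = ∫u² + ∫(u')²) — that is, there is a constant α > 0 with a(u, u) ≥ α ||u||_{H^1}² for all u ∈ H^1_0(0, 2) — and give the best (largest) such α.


α = (-1 + π^2)/(4 + π^2)

Coercivity of a(·,·) on H^1_0(0, 2) means a(u, u) ≥ α ||u||_{H^1}² for every u ∈ H^1_0.
The interval has length L = 2, and Poincaré/coercivity depend only on L. Here a(u, u) = ∫(u')² + (-1/4)·∫u².
Here c = -1/4 < 0 with |c| < (π/L)² = π^2/4, so coercivity still holds. The condition a(u,u) ≥ α||u||_{H^1}² reads (1−α)∫(u')² ≥ (α−c)∫u². Any admissible α is ≤ 1 (rapidly oscillating u have ∫u²/∫(u')² → 0), and α = 1 would force 0 ≥ (1−c)∫u², impossible since c < 1; so 1−α > 0. By the sharp Poincaré inequality on H^1_0 of an interval of length L, ∫(u')² ≥ (π/L)²∫u² with equality for the first sine mode sin(π(x−x₀)/L) (x₀ the left endpoint), so the inequality holds for all u iff (1−α)(π/L)² ≥ α − c, i.e. α ≤ ((π/L)² + c)/((π/L)² + 1) = (1 + c(L/π)²)/(1 + (L/π)²). (Direct route, valid since c ≤ 0: Poincaré gives c∫u² ≥ c(L/π)²∫(u')², so a(u,u) ≥ (1 + c(L/π)²)∫(u')², while ||u||_{H^1}² ≤ (1 + (L/π)²)∫(u')²; dividing yields the same α.) With (π/L)² = π^2/4 and c = -1/4, the largest admissible constant is α = ((π/L)² + c)/((π/L)² + 1).
Simplifying, α = (-1 + π^2)/(4 + π^2).


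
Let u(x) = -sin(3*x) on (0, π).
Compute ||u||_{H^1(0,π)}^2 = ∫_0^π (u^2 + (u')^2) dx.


||u||_{H^1(0,π)}^2 = 5*π

u'(x) = -3*cos(3*x).
Expand u² and (u')² and integrate term by term on (0, π), using: for integers n ≥ 1, ∫_0^π sin²(nx) dx = ∫_0^π cos²(nx) dx = π/2; for n ≠ n', ∫_0^π sin(nx)sin(n'x) dx = ∫_0^π cos(nx)cos(n'x) dx = 0; and by product-to-sum, ∫_0^π sin(nx)cos(n'x) dx = ½∫_0^π [sin((n+n')x) + sin((n−n')x)] dx, which is 0 when n+n' is even and 2n/(n²−n'²) when n+n' is odd (it need not vanish on (0, π)).
  u² squared terms: (-1)²·∫sin(3x)² dx = 1·π/2 = π/2.
  So ∫_0^π u² dx = π/2.
  (u')² squared terms: (-3)²·∫cos(3x)² dx = 9·π/2 = 9*π/2.
  So ∫_0^π (u')² dx = 9*π/2.
||u||_{H^1}^2 = (π/2) + (9*π/2) = 5*π.


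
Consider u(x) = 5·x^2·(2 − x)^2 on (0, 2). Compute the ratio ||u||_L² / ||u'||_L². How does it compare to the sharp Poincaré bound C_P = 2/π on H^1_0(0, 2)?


||u||_L² / ||u'||_L² = sqrt(3)/3 < C_P = 2/π.

u(x) = 5·x^2·(2 − x)^2, so u'(x) = 20*x*(x - 2)*(x - 1).
u(x) = 5·x^2·(2 − x)^2 vanishes at x = 0 and x = 2, so u ∈ H^1_0(0, 2). Differentiate via the product rule and integrate the resulting polynomials term by term.
  ∫_0^2 u² dx = ∫_0^2 (25*x^8 - 200*x^7 + 600*x^6 - 800*x^5 + 400*x^4) dx. Term by term:
    ∫_0^2 25*x^8 dx = 12800/9;  ∫_0^2 -200*x^7 dx = -6400;  ∫_0^2 600*x^6 dx = 76800/7;
    ∫_0^2 -800*x^5 dx = -25600/3;  ∫_0^2 400*x^4 dx = 2560.
  Sum: 12800/9 − 6400 + 76800/7 − 25600/3 + 2560 = 1280/63.
  ∫_0^2 (u')² dx = ∫_0^2 (400*x^6 - 2400*x^5 + 5200*x^4 - 4800*x^3 + 1600*x^2) dx. Term by term:
    ∫_0^2 400*x^6 dx = 51200/7;  ∫_0^2 -2400*x^5 dx = -25600;  ∫_0^2 5200*x^4 dx = 33280;
    ∫_0^2 -4800*x^3 dx = -19200;  ∫_0^2 1600*x^2 dx = 12800/3.
  Sum: 51200/7 − 25600 + 33280 − 19200 + 12800/3 = 1280/21.
∫_0^2 u² dx = 1280/63, so ||u||_L² = 16*sqrt(35)/21.
∫_0^2 (u')² dx = 1280/21, so ||u'||_L² = 16*sqrt(105)/21.
Ratio ||u||_L² / ||u'||_L² = sqrt(3)/3.
Sharp Poincaré constant on H^1_0(0, 2) is C_P = L/π = 2/π, achieved by sin(π/2·x).
A polynomial bump cannot attain the sharp Poincaré constant (only the first sine eigenfunction does), so the ratio is strictly less than C_P, consistent with ||u||_L² ≤ C_P ||u'||_L².


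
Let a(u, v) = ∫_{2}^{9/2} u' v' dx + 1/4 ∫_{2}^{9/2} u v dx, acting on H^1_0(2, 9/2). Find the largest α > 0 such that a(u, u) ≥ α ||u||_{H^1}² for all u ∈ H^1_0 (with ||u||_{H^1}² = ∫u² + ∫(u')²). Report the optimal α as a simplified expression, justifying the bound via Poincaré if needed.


α = (25 + 16*π^2)/(4*(25 + 4*π^2))

Coercivity of a(·,·) on H^1_0(2, 9/2) means a(u, u) ≥ α ||u||_{H^1}² for every u ∈ H^1_0.
The interval has length L = 5/2, and Poincaré/coercivity depend only on L. Here a(u, u) = ∫(u')² + (1/4)·∫u².
Here 0 < c = 1/4 < 1. The condition a(u,u) ≥ α||u||_{H^1}² reads (1−α)∫(u')² ≥ (α−c)∫u². Any admissible α is ≤ 1 (rapidly oscillating u have ∫u²/∫(u')² → 0), and α = 1 would force 0 ≥ (1−c)∫u², impossible since c < 1; so 1−α > 0. By the sharp Poincaré inequality on H^1_0 of an interval of length L, ∫(u')² ≥ (π/L)²∫u² with equality for the first sine mode sin(π(x−x₀)/L) (x₀ the left endpoint), so the inequality holds for all u iff (1−α)(π/L)² ≥ α − c, i.e. α ≤ ((π/L)² + c)/((π/L)² + 1) = (1 + c(L/π)²)/(1 + (L/π)²). With (π/L)² = 4*π^2/25 and c = 1/4, the largest admissible constant is α = ((π/L)² + c)/((π/L)² + 1).
Simplifying, α = (25 + 16*π^2)/(4*(25 + 4*π^2)).


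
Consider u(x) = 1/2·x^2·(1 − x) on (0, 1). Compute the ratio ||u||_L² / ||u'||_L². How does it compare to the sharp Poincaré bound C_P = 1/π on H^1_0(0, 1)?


||u||_L² / ||u'||_L² = sqrt(14)/14 < C_P = 1/π.

u(x) = 1/2·x^2·(1 − x), so u'(x) = x*(2 - 3*x)/2.
u(x) = 1/2·x^2·(1 − x) vanishes at x = 0 and x = 1, so u ∈ H^1_0(0, 1). Differentiate via the product rule and integrate the resulting polynomials term by term.
  ∫_0^1 u² dx = ∫_0^1 (x^6/4 - x^5/2 + x^4/4) dx. Term by term:
    ∫_0^1 x^6/4 dx = 1/28;  ∫_0^1 -x^5/2 dx = -1/12;  ∫_0^1 x^4/4 dx = 1/20.
  Sum: 1/28 − 1/12 + 1/20 = 1/420.
  ∫_0^1 (u')² dx = ∫_0^1 (9*x^4/4 - 3*x^3 + x^2) dx. Term by term:
    ∫_0^1 9*x^4/4 dx = 9/20;  ∫_0^1 -3*x^3 dx = -3/4;  ∫_0^1 x^2 dx = 1/3.
  Sum: 9/20 − 3/4 + 1/3 = 1/30.
∫_0^1 u² dx = 1/420, so ||u||_L² = sqrt(105)/210.
∫_0^1 (u')² dx = 1/30, so ||u'||_L² = sqrt(30)/30.
Ratio ||u||_L² / ||u'||_L² = sqrt(14)/14.
Sharp Poincaré constant on H^1_0(0, 1) is C_P = L/π = 1/π, achieved by sin(π·x).
A polynomial bump cannot attain the sharp Poincaré constant (only the first sine eigenfunction does), so the ratio is strictly less than C_P, consistent with ||u||_L² ≤ C_P ||u'||_L².


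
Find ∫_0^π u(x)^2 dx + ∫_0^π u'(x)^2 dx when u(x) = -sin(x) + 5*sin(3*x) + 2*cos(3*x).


||u||_{H^1(0,π)}^2 = 146*π

u'(x) = -6*sin(3*x) - cos(x) + 15*cos(3*x).
Expand u² and (u')² and integrate term by term on (0, π), using: for integers n ≥ 1, ∫_0^π sin²(nx) dx = ∫_0^π cos²(nx) dx = π/2; for n ≠ n', ∫_0^π sin(nx)sin(n'x) dx = ∫_0^π cos(nx)cos(n'x) dx = 0; and by product-to-sum, ∫_0^π sin(nx)cos(n'x) dx = ½∫_0^π [sin((n+n')x) + sin((n−n')x)] dx, which is 0 when n+n' is even and 2n/(n²−n'²) when n+n' is odd (it need not vanish on (0, π)).
  u² squared terms: (-1)²·∫sin(x)² dx = 1·π/2 = π/2;  (2)²·∫cos(3x)² dx = 4·π/2 = 2*π;  (5)²·∫sin(3x)² dx = 25·π/2 = 25*π/2.
  u² cross terms: 2·(-1)·(2)·∫sin(x)·cos(3x) dx = -4·(0) = 0;  2·(-1)·(5)·∫sin(x)·sin(3x) dx = -10·(0) = 0;  2·(2)·(5)·∫cos(3x)·sin(3x) dx = 20·(0) = 0.
  So ∫_0^π u² dx = π/2 + 2*π + 25*π/2 + 0 + 0 + 0 = 15*π.
  (u')² squared terms: (-1)²·∫cos(x)² dx = 1·π/2 = π/2;  (-6)²·∫sin(3x)² dx = 36·π/2 = 18*π;  (15)²·∫cos(3x)² dx = 225·π/2 = 225*π/2.
  (u')² cross terms: 2·(-1)·(-6)·∫cos(x)·sin(3x) dx = 12·(0) = 0;  2·(-1)·(15)·∫cos(x)·cos(3x) dx = -30·(0) = 0;  2·(-6)·(15)·∫sin(3x)·cos(3x) dx = -180·(0) = 0.
  So ∫_0^π (u')² dx = π/2 + 18*π + 225*π/2 + 0 + 0 + 0 = 131*π.
||u||_{H^1}^2 = (15*π) + (131*π) = 146*π.


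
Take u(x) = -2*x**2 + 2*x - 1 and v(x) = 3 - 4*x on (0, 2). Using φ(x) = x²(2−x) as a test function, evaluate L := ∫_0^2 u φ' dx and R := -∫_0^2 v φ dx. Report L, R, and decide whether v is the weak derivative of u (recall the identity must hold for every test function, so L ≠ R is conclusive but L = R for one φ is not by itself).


LHS = 56/15, RHS = 12/5. No, v is not the weak derivative of u.

u(x) = -2*x**2 + 2*x - 1, classical derivative u'(x) = 2 - 4*x.
φ(x) = x²(2−x), so φ'(x) = x*(4 - 3*x).
Note φ(0) = φ(2) = 0, so the boundary term u·φ vanishes.
LHS = ∫_0^2 u(x) φ'(x) dx = ∫_0^2 (6*x^4 - 14*x^3 + 11*x^2 - 4*x) dx. Term by term:
  ∫_0^2 6*x^4 dx = 192/5;  ∫_0^2 -14*x^3 dx = -56;  ∫_0^2 11*x^2 dx = 88/3;
  ∫_0^2 -4*x dx = -8.
Sum: 192/5 − 56 + 88/3 − 8 = 56/15.
So LHS = 56/15.
∫_0^2 v(x) φ(x) dx = ∫_0^2 (4*x^4 - 11*x^3 + 6*x^2) dx. Term by term:
  ∫_0^2 4*x^4 dx = 128/5;  ∫_0^2 -11*x^3 dx = -44;  ∫_0^2 6*x^2 dx = 16.
Sum: 128/5 − 44 + 16 = -12/5.
So RHS = -∫_0^2 v(x) φ(x) dx = 12/5.
LHS − RHS = 4/3 ≠ 0, so the identity fails.
(For a valid weak derivative the identity must hold for EVERY test function, in particular this one. The failure shows v is NOT the weak derivative of u.)
Correct weak derivative would be u'(x) = 2 - 4*x.


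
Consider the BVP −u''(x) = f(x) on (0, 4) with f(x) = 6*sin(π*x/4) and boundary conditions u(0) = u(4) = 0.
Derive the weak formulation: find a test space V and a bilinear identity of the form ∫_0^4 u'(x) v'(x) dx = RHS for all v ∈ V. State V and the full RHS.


V = H^1_0(0, 4) (so v(0) = v(4) = 0); weak form: ∫_0^4 u'v' dx = ∫_0^4 (6*sin(π*x/4)) v dx for all v ∈ V.

Multiply both sides by a test function v and integrate from 0 to 4:
  ∫_0^4 −u''(x) v(x) dx = ∫_0^4 f(x) v(x) dx.
Integrate the LHS by parts once:
  ∫_0^4 −u'' v dx = −[u'(x) v(x)]_0^4 + ∫_0^4 u'(x) v'(x) dx.
Thus ∫_0^4 u'(x) v'(x) dx = ∫_0^4 f(x) v(x) dx + [u'(x) v(x)]_0^4.
Choose V so that boundary terms are either known or forced to vanish.
u is Dirichlet: u(0) = u(4) = 0. Let V = H^1_0(0, 4); then v(0) = v(4) = 0, and [u' v]_0^4 = 0.
Weak formulation: find u (satisfying any essential BC) such that ∫_0^4 u'(x) v'(x) dx = ∫_0^4 f v dx for all v ∈ V.
Substituting f(x) = 6*sin(π*x/4), the right-hand side is ∫_0^4 (6*sin(π*x/4)) v dx.


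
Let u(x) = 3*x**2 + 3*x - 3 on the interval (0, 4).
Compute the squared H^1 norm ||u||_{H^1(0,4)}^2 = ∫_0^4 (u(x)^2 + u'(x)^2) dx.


||u||_{H^1}^2 = 18936/5

The H^1 norm (squared) on an interval (0, L) is
  ||u||_{H^1}^2 = ∫_0^L u(x)^2 dx + ∫_0^L u'(x)^2 dx.
Compute u'(x) = 6*x + 3.
Then u(x)^2 = 9*x**4 + 18*x**3 - 9*x**2 - 18*x + 9 and u'(x)^2 = 36*x**2 + 36*x + 9.
Integrate each monomial from 0 to 4 using ∫_0^4 c·x^n dx = c·4^(n+1)/(n+1):
  ∫_0^4 u(x)^2 dx = ∫_0^4 (9*x^4 + 18*x^3 - 9*x^2 - 18*x + 9) dx. Term by term:
    ∫_0^4 9*x^4 dx = 9216/5;  ∫_0^4 18*x^3 dx = 1152;  ∫_0^4 -9*x^2 dx = -192;
    ∫_0^4 -18*x dx = -144;  ∫_0^4 9 dx = 36.
  Sum: 9216/5 + 1152 − 192 − 144 + 36 = 13476/5.
  ∫_0^4 u'(x)^2 dx = ∫_0^4 (36*x^2 + 36*x + 9) dx. Term by term:
    ∫_0^4 36*x^2 dx = 768;  ∫_0^4 36*x dx = 288;  ∫_0^4 9 dx = 36.
  Sum: 768 + 288 + 36 = 1092.
Adding: ||u||_{H^1}^2 = 13476/5 + 1092 = 18936/5.


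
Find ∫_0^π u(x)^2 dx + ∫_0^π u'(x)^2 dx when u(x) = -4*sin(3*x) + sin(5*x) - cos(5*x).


||u||_{H^1(0,π)}^2 = 106*π

u'(x) = 5*sin(5*x) - 12*cos(3*x) + 5*cos(5*x).
Expand u² and (u')² and integrate term by term on (0, π), using: for integers n ≥ 1, ∫_0^π sin²(nx) dx = ∫_0^π cos²(nx) dx = π/2; for n ≠ n', ∫_0^π sin(nx)sin(n'x) dx = ∫_0^π cos(nx)cos(n'x) dx = 0; and by product-to-sum, ∫_0^π sin(nx)cos(n'x) dx = ½∫_0^π [sin((n+n')x) + sin((n−n')x)] dx, which is 0 when n+n' is even and 2n/(n²−n'²) when n+n' is odd (it need not vanish on (0, π)).
  u² squared terms: (-1)²·∫cos(5x)² dx = 1·π/2 = π/2;  (-4)²·∫sin(3x)² dx = 16·π/2 = 8*π;  (1)²·∫sin(5x)² dx = 1·π/2 = π/2.
  u² cross terms: 2·(-1)·(-4)·∫cos(5x)·sin(3x) dx = 8·(0) = 0;  2·(-1)·(1)·∫cos(5x)·sin(5x) dx = -2·(0) = 0;  2·(-4)·(1)·∫sin(3x)·sin(5x) dx = -8·(0) = 0.
  So ∫_0^π u² dx = π/2 + 8*π + π/2 + 0 + 0 + 0 = 9*π.
  (u')² squared terms: (-12)²·∫cos(3x)² dx = 144·π/2 = 72*π;  (5)²·∫cos(5x)² dx = 25·π/2 = 25*π/2;  (5)²·∫sin(5x)² dx = 25·π/2 = 25*π/2.
  (u')² cross terms: 2·(-12)·(5)·∫cos(3x)·cos(5x) dx = -120·(0) = 0;  2·(-12)·(5)·∫cos(3x)·sin(5x) dx = -120·(0) = 0;  2·(5)·(5)·∫cos(5x)·sin(5x) dx = 50·(0) = 0.
  So ∫_0^π (u')² dx = 72*π + 25*π/2 + 25*π/2 + 0 + 0 + 0 = 97*π.
||u||_{H^1}^2 = (9*π) + (97*π) = 106*π.


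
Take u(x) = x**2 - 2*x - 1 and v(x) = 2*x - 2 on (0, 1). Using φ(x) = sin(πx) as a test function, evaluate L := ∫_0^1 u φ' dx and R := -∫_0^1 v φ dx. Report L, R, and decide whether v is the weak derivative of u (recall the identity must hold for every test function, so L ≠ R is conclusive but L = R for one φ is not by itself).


LHS = 2/π, RHS = 2/π. Yes, v = u' weakly.

u(x) = x**2 - 2*x - 1, classical derivative u'(x) = 2*x - 2.
φ(x) = sin(πx), so φ'(x) = π*cos(π*x).
Note φ(0) = φ(1) = 0, so the boundary term u·φ vanishes.
LHS = ∫_0^1 u(x) φ'(x) dx = ∫_0^1 (π*x^2*cos(π*x) - 2*π*x*cos(π*x) - π*cos(π*x)) dx. Term by term:
  ∫_0^1 -π*cos(π*x) dx = 0;  ∫_0^1 π*x^2*cos(π*x) dx = -2/π;  ∫_0^1 -2*π*x*cos(π*x) dx = 4/π.
Sum: 0 − 2/π + 4/π = 2/π.
So LHS = 2/π.
∫_0^1 v(x) φ(x) dx = ∫_0^1 (2*x*sin(π*x) - 2*sin(π*x)) dx. Term by term:
  ∫_0^1 -2*sin(π*x) dx = -4/π;  ∫_0^1 2*x*sin(π*x) dx = 2/π.
Sum: -4/π + 2/π = -2/π.
So RHS = -∫_0^1 v(x) φ(x) dx = 2/π.
LHS = RHS, so the identity holds for this test φ.
Moreover u is smooth here and v(x) = u'(x) = 2*x - 2 pointwise, so the identity holds for every test function. Hence v is the weak derivative of u.


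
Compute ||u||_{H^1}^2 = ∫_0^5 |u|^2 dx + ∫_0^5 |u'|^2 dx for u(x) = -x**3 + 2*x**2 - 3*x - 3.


||u||_{H^1}^2 = 129335/14

The H^1 norm (squared) on an interval (0, L) is
  ||u||_{H^1}^2 = ∫_0^L u(x)^2 dx + ∫_0^L u'(x)^2 dx.
Compute u'(x) = -3*x**2 + 4*x - 3.
Then u(x)^2 = x**6 - 4*x**5 + 10*x**4 - 6*x**3 - 3*x**2 + 18*x + 9 and u'(x)^2 = 9*x**4 - 24*x**3 + 34*x**2 - 24*x + 9.
Integrate each monomial from 0 to 5 using ∫_0^5 c·x^n dx = c·5^(n+1)/(n+1):
  ∫_0^5 u(x)^2 dx = ∫_0^5 (x^6 - 4*x^5 + 10*x^4 - 6*x^3 - 3*x^2 + 18*x + 9) dx. Term by term:
    ∫_0^5 x^6 dx = 78125/7;  ∫_0^5 -4*x^5 dx = -31250/3;  ∫_0^5 10*x^4 dx = 6250;
    ∫_0^5 -6*x^3 dx = -1875/2;  ∫_0^5 -3*x^2 dx = -125;  ∫_0^5 18*x dx = 225;
    ∫_0^5 9 dx = 45.
  Sum: 78125/7 − 31250/3 + 6250 − 1875/2 − 125 + 225 + 45 = 260465/42.
  ∫_0^5 u'(x)^2 dx = ∫_0^5 (9*x^4 - 24*x^3 + 34*x^2 - 24*x + 9) dx. Term by term:
    ∫_0^5 9*x^4 dx = 5625;  ∫_0^5 -24*x^3 dx = -3750;  ∫_0^5 34*x^2 dx = 4250/3;
    ∫_0^5 -24*x dx = -300;  ∫_0^5 9 dx = 45.
  Sum: 5625 − 3750 + 4250/3 − 300 + 45 = 9110/3.
Adding: ||u||_{H^1}^2 = 260465/42 + 9110/3 = 129335/14.


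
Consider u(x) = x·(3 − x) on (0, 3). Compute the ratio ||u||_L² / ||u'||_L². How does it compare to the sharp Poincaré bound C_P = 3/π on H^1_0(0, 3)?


||u||_L² / ||u'||_L² = 3*sqrt(10)/10 < C_P = 3/π.

u(x) = x·(3 − x), so u'(x) = 3 - 2*x.
u(x) = x·(3 − x) vanishes at x = 0 and x = 3, so u ∈ H^1_0(0, 3). Differentiate via the product rule and integrate the resulting polynomials term by term.
  ∫_0^3 u² dx = ∫_0^3 (x^4 - 6*x^3 + 9*x^2) dx. Term by term:
    ∫_0^3 x^4 dx = 243/5;  ∫_0^3 -6*x^3 dx = -243/2;  ∫_0^3 9*x^2 dx = 81.
  Sum: 243/5 − 243/2 + 81 = 81/10.
  ∫_0^3 (u')² dx = ∫_0^3 (4*x^2 - 12*x + 9) dx. Term by term:
    ∫_0^3 4*x^2 dx = 36;  ∫_0^3 -12*x dx = -54;  ∫_0^3 9 dx = 27.
  Sum: 36 − 54 + 27 = 9.
∫_0^3 u² dx = 81/10, so ||u||_L² = 9*sqrt(10)/10.
∫_0^3 (u')² dx = 9, so ||u'||_L² = 3.
Ratio ||u||_L² / ||u'||_L² = 3*sqrt(10)/10.
Sharp Poincaré constant on H^1_0(0, 3) is C_P = L/π = 3/π, achieved by sin(π/3·x).
A polynomial bump cannot attain the sharp Poincaré constant (only the first sine eigenfunction does), so the ratio is strictly less than C_P, consistent with ||u||_L² ≤ C_P ||u'||_L².


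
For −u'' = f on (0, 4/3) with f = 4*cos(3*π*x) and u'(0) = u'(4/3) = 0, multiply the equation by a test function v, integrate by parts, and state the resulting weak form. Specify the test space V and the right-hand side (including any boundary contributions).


V = H^1(0, 4/3) (no boundary constraint on v; u is determined up to an additive constant); weak form: ∫_0^4/3 u'v' dx = ∫_0^4/3 (4*cos(3*π*x)) v dx for all v ∈ V.

Multiply both sides by a test function v and integrate from 0 to 4/3:
  ∫_0^4/3 −u''(x) v(x) dx = ∫_0^4/3 f(x) v(x) dx.
Integrate the LHS by parts once:
  ∫_0^4/3 −u'' v dx = −[u'(x) v(x)]_0^4/3 + ∫_0^4/3 u'(x) v'(x) dx.
Thus ∫_0^4/3 u'(x) v'(x) dx = ∫_0^4/3 f(x) v(x) dx + [u'(x) v(x)]_0^4/3.
Choose V so that boundary terms are either known or forced to vanish.
u has homogeneous Neumann: u'(0) = u'(4/3) = 0. So [u' v]_0^4/3 = 0·v(4/3) − 0·v(0) = 0 for any v; take V = H^1(0, 4/3).
Weak formulation: find u (satisfying any essential BC) such that ∫_0^4/3 u'(x) v'(x) dx = ∫_0^4/3 f v dx for all v ∈ V (homogeneous Neumann, so boundary terms vanish).
Substituting f(x) = 4*cos(3*π*x), the right-hand side is ∫_0^4/3 (4*cos(3*π*x)) v dx.
Compatibility check (pure Neumann): taking v ≡ 1 ∈ V gives 0 = ∫_0^4/3 f dx + (0) − (0), i.e. ∫_0^4/3 f dx must equal u'(0) − u'(4/3) = 0. Indeed ∫_0^4/3 (4*cos(3*π*x)) dx = 0, so the data are compatible. The solution is then unique only up to an additive constant (fix it e.g. by requiring ∫_0^4/3 u dx = 0).


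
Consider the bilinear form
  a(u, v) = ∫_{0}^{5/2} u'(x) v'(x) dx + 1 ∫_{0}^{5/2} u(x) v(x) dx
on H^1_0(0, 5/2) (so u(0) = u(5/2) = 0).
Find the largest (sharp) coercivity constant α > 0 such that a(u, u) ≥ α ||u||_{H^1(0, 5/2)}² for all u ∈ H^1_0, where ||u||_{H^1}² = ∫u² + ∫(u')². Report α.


α = 1

Coercivity of a(·,·) on H^1_0(0, 5/2) means a(u, u) ≥ α ||u||_{H^1}² for every u ∈ H^1_0.
The interval has length L = 5/2, and Poincaré/coercivity depend only on L. Here a(u, u) = ∫(u')² + (1)·∫u².
Here c = 1 ≥ 1, so a(u,u) = ∫(u')² + c∫u² ≥ ∫(u')² + ∫u² = ||u||_{H^1}², i.e. α = 1 works. No larger α is possible: a(u,u) ≥ α||u||_{H^1}² means (1−α)∫(u')² ≥ (α−c)∫u², and for the modes u_n = sin(nπ(x−x₀)/L) (x₀ the left endpoint) one has ∫u_n²/∫(u_n')² = (L/(nπ))² → 0, so a(u_n,u_n)/||u_n||_{H^1}² → 1. Hence the optimal constant is α = 1.
Therefore α = 1.


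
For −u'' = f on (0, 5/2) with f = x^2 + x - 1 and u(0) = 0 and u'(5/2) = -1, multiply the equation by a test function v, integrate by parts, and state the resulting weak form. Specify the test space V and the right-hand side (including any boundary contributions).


V = {v ∈ H^1(0, 5/2) : v(0) = 0} (test functions vanish at x = 0 where u is specified); weak form: ∫_0^5/2 u'v' dx = ∫_0^5/2 (x^2 + x - 1) v dx − v(5/2) for all v ∈ V.

Multiply both sides by a test function v and integrate from 0 to 5/2:
  ∫_0^5/2 −u''(x) v(x) dx = ∫_0^5/2 f(x) v(x) dx.
Integrate the LHS by parts once:
  ∫_0^5/2 −u'' v dx = −[u'(x) v(x)]_0^5/2 + ∫_0^5/2 u'(x) v'(x) dx.
Thus ∫_0^5/2 u'(x) v'(x) dx = ∫_0^5/2 f(x) v(x) dx + [u'(x) v(x)]_0^5/2.
Choose V so that boundary terms are either known or forced to vanish.
Mixed BC: u(0) = 0 (Dirichlet) and u'(5/2) = -1 (Neumann). Define V = {v ∈ H^1(0, 5/2) : v(0) = 0}. Then [u' v]_0^5/2 = u'(5/2)·v(5/2) − u'(0)·0 = − v(5/2).
Weak formulation: find u (satisfying any essential BC) such that ∫_0^5/2 u'(x) v'(x) dx = ∫_0^5/2 f v dx − v(5/2) for all v ∈ V (Dirichlet at 0 absorbed into V; Neumann datum at x = 5/2 contributes the boundary term).
Substituting f(x) = x^2 + x - 1, the right-hand side is ∫_0^5/2 (x^2 + x - 1) v dx − v(5/2).


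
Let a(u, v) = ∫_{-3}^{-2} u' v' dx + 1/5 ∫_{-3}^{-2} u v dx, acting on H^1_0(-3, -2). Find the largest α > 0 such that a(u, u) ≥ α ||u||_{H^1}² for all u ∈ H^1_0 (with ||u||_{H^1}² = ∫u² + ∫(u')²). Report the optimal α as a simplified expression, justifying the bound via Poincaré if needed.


α = (1/5 + π^2)/(1 + π^2)

Coercivity of a(·,·) on H^1_0(-3, -2) means a(u, u) ≥ α ||u||_{H^1}² for every u ∈ H^1_0.
The interval has length L = 1, and Poincaré/coercivity depend only on L. Here a(u, u) = ∫(u')² + (1/5)·∫u².
Here 0 < c = 1/5 < 1. The condition a(u,u) ≥ α||u||_{H^1}² reads (1−α)∫(u')² ≥ (α−c)∫u². Any admissible α is ≤ 1 (rapidly oscillating u have ∫u²/∫(u')² → 0), and α = 1 would force 0 ≥ (1−c)∫u², impossible since c < 1; so 1−α > 0. By the sharp Poincaré inequality on H^1_0 of an interval of length L, ∫(u')² ≥ (π/L)²∫u² with equality for the first sine mode sin(π(x−x₀)/L) (x₀ the left endpoint), so the inequality holds for all u iff (1−α)(π/L)² ≥ α − c, i.e. α ≤ ((π/L)² + c)/((π/L)² + 1) = (1 + c(L/π)²)/(1 + (L/π)²). With (π/L)² = π^2 and c = 1/5, the largest admissible constant is α = ((π/L)² + c)/((π/L)² + 1).
Simplifying, α = (1/5 + π^2)/(1 + π^2).


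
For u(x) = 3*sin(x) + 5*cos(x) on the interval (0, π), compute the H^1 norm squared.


||u||_{H^1(0,π)}^2 = 34*π

u'(x) = -5*sin(x) + 3*cos(x).
Expand u² and (u')² and integrate term by term on (0, π), using: for integers n ≥ 1, ∫_0^π sin²(nx) dx = ∫_0^π cos²(nx) dx = π/2; for n ≠ n', ∫_0^π sin(nx)sin(n'x) dx = ∫_0^π cos(nx)cos(n'x) dx = 0; and by product-to-sum, ∫_0^π sin(nx)cos(n'x) dx = ½∫_0^π [sin((n+n')x) + sin((n−n')x)] dx, which is 0 when n+n' is even and 2n/(n²−n'²) when n+n' is odd (it need not vanish on (0, π)).
  u² squared terms: (3)²·∫sin(x)² dx = 9·π/2 = 9*π/2;  (5)²·∫cos(x)² dx = 25·π/2 = 25*π/2.
  u² cross terms: 2·(3)·(5)·∫sin(x)·cos(x) dx = 30·(0) = 0.
  So ∫_0^π u² dx = 9*π/2 + 25*π/2 + 0 = 17*π.
  (u')² squared terms: (-5)²·∫sin(x)² dx = 25·π/2 = 25*π/2;  (3)²·∫cos(x)² dx = 9·π/2 = 9*π/2.
  (u')² cross terms: 2·(-5)·(3)·∫sin(x)·cos(x) dx = -30·(0) = 0.
  So ∫_0^π (u')² dx = 25*π/2 + 9*π/2 + 0 = 17*π.
||u||_{H^1}^2 = (17*π) + (17*π) = 34*π.


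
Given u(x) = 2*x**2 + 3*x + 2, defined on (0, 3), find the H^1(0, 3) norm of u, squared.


||u||_{H^1}^2 = 4677/5

The H^1 norm (squared) on an interval (0, L) is
  ||u||_{H^1}^2 = ∫_0^L u(x)^2 dx + ∫_0^L u'(x)^2 dx.
Compute u'(x) = 4*x + 3.
Then u(x)^2 = 4*x**4 + 12*x**3 + 17*x**2 + 12*x + 4 and u'(x)^2 = 16*x**2 + 24*x + 9.
Integrate each monomial from 0 to 3 using ∫_0^3 c·x^n dx = c·3^(n+1)/(n+1):
  ∫_0^3 u(x)^2 dx = ∫_0^3 (4*x^4 + 12*x^3 + 17*x^2 + 12*x + 4) dx. Term by term:
    ∫_0^3 4*x^4 dx = 972/5;  ∫_0^3 12*x^3 dx = 243;  ∫_0^3 17*x^2 dx = 153;
    ∫_0^3 12*x dx = 54;  ∫_0^3 4 dx = 12.
  Sum: 972/5 + 243 + 153 + 54 + 12 = 3282/5.
  ∫_0^3 u'(x)^2 dx = ∫_0^3 (16*x^2 + 24*x + 9) dx. Term by term:
    ∫_0^3 16*x^2 dx = 144;  ∫_0^3 24*x dx = 108;  ∫_0^3 9 dx = 27.
  Sum: 144 + 108 + 27 = 279.
Adding: ||u||_{H^1}^2 = 3282/5 + 279 = 4677/5.


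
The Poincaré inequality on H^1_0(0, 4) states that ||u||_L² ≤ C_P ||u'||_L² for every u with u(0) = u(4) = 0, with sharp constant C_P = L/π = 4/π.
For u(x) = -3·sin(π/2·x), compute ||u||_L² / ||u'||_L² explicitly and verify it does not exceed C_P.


||u||_L² / ||u'||_L² = 2/π < C_P = 4/π.

u(x) = -3·sin(π/2·x), so u'(x) = -3*π*cos(π*x/2)/2.
Writing u(x) = A·sin(kπx/L) with A = -3 and k = 2, use ∫_0^L sin²(kπx/L) dx = L/2 and ∫_0^L cos²(kπx/L) dx = L/2.
u² = 9·sin²(π/2·x) and (u')² = 9*π^2/4·cos²(π/2·x), and each of sin², cos² integrates to L/2 = 2 over (0, 4).
∫_0^4 u² dx = 18, so ||u||_L² = 3*sqrt(2).
∫_0^4 (u')² dx = 9*π^2/2, so ||u'||_L² = 3*sqrt(2)*π/2.
Ratio ||u||_L² / ||u'||_L² = 2/π.
Sharp Poincaré constant on H^1_0(0, 4) is C_P = L/π = 4/π, achieved by sin(π/4·x).
This is the k = 2 harmonic; the ratio L/(kπ) is strictly less than C_P = L/π, consistent with the sharp inequality ||u||_L² ≤ C_P ||u'||_L².


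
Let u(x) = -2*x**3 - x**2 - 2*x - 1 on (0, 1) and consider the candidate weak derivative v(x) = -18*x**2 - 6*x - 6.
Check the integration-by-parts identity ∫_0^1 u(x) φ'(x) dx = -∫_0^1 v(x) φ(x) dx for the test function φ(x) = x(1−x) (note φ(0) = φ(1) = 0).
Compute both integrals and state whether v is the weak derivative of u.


LHS = 4/5, RHS = 12/5. No, v is not the weak derivative of u.

u(x) = -2*x**3 - x**2 - 2*x - 1, classical derivative u'(x) = -6*x**2 - 2*x - 2.
φ(x) = x(1−x), so φ'(x) = 1 - 2*x.
Note φ(0) = φ(1) = 0, so the boundary term u·φ vanishes.
LHS = ∫_0^1 u(x) φ'(x) dx = ∫_0^1 (4*x^4 + 3*x^2 - 1) dx. Term by term:
  ∫_0^1 4*x^4 dx = 4/5;  ∫_0^1 3*x^2 dx = 1;  ∫_0^1 -1 dx = -1.
Sum: 4/5 + 1 − 1 = 4/5.
So LHS = 4/5.
∫_0^1 v(x) φ(x) dx = ∫_0^1 (18*x^4 - 12*x^3 - 6*x) dx. Term by term:
  ∫_0^1 18*x^4 dx = 18/5;  ∫_0^1 -12*x^3 dx = -3;  ∫_0^1 -6*x dx = -3.
Sum: 18/5 − 3 − 3 = -12/5.
So RHS = -∫_0^1 v(x) φ(x) dx = 12/5.
LHS − RHS = -8/5 ≠ 0, so the identity fails.
(For a valid weak derivative the identity must hold for EVERY test function, in particular this one. The failure shows v is NOT the weak derivative of u.)
Correct weak derivative would be u'(x) = -6*x**2 - 2*x - 2.


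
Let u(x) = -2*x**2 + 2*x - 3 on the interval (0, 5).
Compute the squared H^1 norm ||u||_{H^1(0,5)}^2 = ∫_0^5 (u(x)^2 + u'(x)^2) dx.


||u||_{H^1}^2 = 6895/3

The H^1 norm (squared) on an interval (0, L) is
  ||u||_{H^1}^2 = ∫_0^L u(x)^2 dx + ∫_0^L u'(x)^2 dx.
Compute u'(x) = 2 - 4*x.
Then u(x)^2 = 4*x**4 - 8*x**3 + 16*x**2 - 12*x + 9 and u'(x)^2 = 16*x**2 - 16*x + 4.
Integrate each monomial from 0 to 5 using ∫_0^5 c·x^n dx = c·5^(n+1)/(n+1):
  ∫_0^5 u(x)^2 dx = ∫_0^5 (4*x^4 - 8*x^3 + 16*x^2 - 12*x + 9) dx. Term by term:
    ∫_0^5 4*x^4 dx = 2500;  ∫_0^5 -8*x^3 dx = -1250;  ∫_0^5 16*x^2 dx = 2000/3;
    ∫_0^5 -12*x dx = -150;  ∫_0^5 9 dx = 45.
  Sum: 2500 − 1250 + 2000/3 − 150 + 45 = 5435/3.
  ∫_0^5 u'(x)^2 dx = ∫_0^5 (16*x^2 - 16*x + 4) dx. Term by term:
    ∫_0^5 16*x^2 dx = 2000/3;  ∫_0^5 -16*x dx = -200;  ∫_0^5 4 dx = 20.
  Sum: 2000/3 − 200 + 20 = 1460/3.
Adding: ||u||_{H^1}^2 = 5435/3 + 1460/3 = 6895/3.


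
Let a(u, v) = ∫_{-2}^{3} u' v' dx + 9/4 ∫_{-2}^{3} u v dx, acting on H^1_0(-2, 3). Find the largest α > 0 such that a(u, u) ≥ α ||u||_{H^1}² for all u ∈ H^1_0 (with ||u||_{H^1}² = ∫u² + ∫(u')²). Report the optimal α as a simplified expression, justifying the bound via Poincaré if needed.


α = 1

Coercivity of a(·,·) on H^1_0(-2, 3) means a(u, u) ≥ α ||u||_{H^1}² for every u ∈ H^1_0.
The interval has length L = 5, and Poincaré/coercivity depend only on L. Here a(u, u) = ∫(u')² + (9/4)·∫u².
Here c = 9/4 ≥ 1, so a(u,u) = ∫(u')² + c∫u² ≥ ∫(u')² + ∫u² = ||u||_{H^1}², i.e. α = 1 works. No larger α is possible: a(u,u) ≥ α||u||_{H^1}² means (1−α)∫(u')² ≥ (α−c)∫u², and for the modes u_n = sin(nπ(x−x₀)/L) (x₀ the left endpoint) one has ∫u_n²/∫(u_n')² = (L/(nπ))² → 0, so a(u_n,u_n)/||u_n||_{H^1}² → 1. Hence the optimal constant is α = 1.
Therefore α = 1.


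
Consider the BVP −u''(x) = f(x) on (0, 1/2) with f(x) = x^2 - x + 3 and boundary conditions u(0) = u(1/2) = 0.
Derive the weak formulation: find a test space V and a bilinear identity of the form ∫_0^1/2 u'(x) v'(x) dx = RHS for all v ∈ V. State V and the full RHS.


V = H^1_0(0, 1/2) (so v(0) = v(1/2) = 0); weak form: ∫_0^1/2 u'v' dx = ∫_0^1/2 (x^2 - x + 3) v dx for all v ∈ V.

Multiply both sides by a test function v and integrate from 0 to 1/2:
  ∫_0^1/2 −u''(x) v(x) dx = ∫_0^1/2 f(x) v(x) dx.
Integrate the LHS by parts once:
  ∫_0^1/2 −u'' v dx = −[u'(x) v(x)]_0^1/2 + ∫_0^1/2 u'(x) v'(x) dx.
Thus ∫_0^1/2 u'(x) v'(x) dx = ∫_0^1/2 f(x) v(x) dx + [u'(x) v(x)]_0^1/2.
Choose V so that boundary terms are either known or forced to vanish.
u is Dirichlet: u(0) = u(1/2) = 0. Let V = H^1_0(0, 1/2); then v(0) = v(1/2) = 0, and [u' v]_0^1/2 = 0.
Weak formulation: find u (satisfying any essential BC) such that ∫_0^1/2 u'(x) v'(x) dx = ∫_0^1/2 f v dx for all v ∈ V.
Substituting f(x) = x^2 - x + 3, the right-hand side is ∫_0^1/2 (x^2 - x + 3) v dx.


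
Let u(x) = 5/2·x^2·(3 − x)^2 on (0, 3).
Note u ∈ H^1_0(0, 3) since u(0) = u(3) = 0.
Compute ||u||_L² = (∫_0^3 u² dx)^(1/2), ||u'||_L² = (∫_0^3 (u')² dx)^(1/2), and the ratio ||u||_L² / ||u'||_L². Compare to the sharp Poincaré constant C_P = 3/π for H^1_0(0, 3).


||u||_L² / ||u'||_L² = sqrt(3)/2 < C_P = 3/π.

u(x) = 5/2·x^2·(3 − x)^2, so u'(x) = 5*x*(x - 3)*(2*x - 3).
u(x) = 5/2·x^2·(3 − x)^2 vanishes at x = 0 and x = 3, so u ∈ H^1_0(0, 3). Differentiate via the product rule and integrate the resulting polynomials term by term.
  ∫_0^3 u² dx = ∫_0^3 (25*x^8/4 - 75*x^7 + 675*x^6/2 - 675*x^5 + 2025*x^4/4) dx. Term by term:
    ∫_0^3 25*x^8/4 dx = 54675/4;  ∫_0^3 -75*x^7 dx = -492075/8;  ∫_0^3 675*x^6/2 dx = 1476225/14;
    ∫_0^3 -675*x^5 dx = -164025/2;  ∫_0^3 2025*x^4/4 dx = 98415/4.
  Sum: 54675/4 − 492075/8 + 1476225/14 − 164025/2 + 98415/4 = 10935/56.
  ∫_0^3 (u')² dx = ∫_0^3 (100*x^6 - 900*x^5 + 2925*x^4 - 4050*x^3 + 2025*x^2) dx. Term by term:
    ∫_0^3 100*x^6 dx = 218700/7;  ∫_0^3 -900*x^5 dx = -109350;  ∫_0^3 2925*x^4 dx = 142155;
    ∫_0^3 -4050*x^3 dx = -164025/2;  ∫_0^3 2025*x^2 dx = 18225.
  Sum: 218700/7 − 109350 + 142155 − 164025/2 + 18225 = 3645/14.
∫_0^3 u² dx = 10935/56, so ||u||_L² = 27*sqrt(210)/28.
∫_0^3 (u')² dx = 3645/14, so ||u'||_L² = 27*sqrt(70)/14.
Ratio ||u||_L² / ||u'||_L² = sqrt(3)/2.
Sharp Poincaré constant on H^1_0(0, 3) is C_P = L/π = 3/π, achieved by sin(π/3·x).
A polynomial bump cannot attain the sharp Poincaré constant (only the first sine eigenfunction does), so the ratio is strictly less than C_P, consistent with ||u||_L² ≤ C_P ||u'||_L².


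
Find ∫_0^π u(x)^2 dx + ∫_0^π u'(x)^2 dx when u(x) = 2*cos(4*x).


||u||_{H^1(0,π)}^2 = 34*π

u'(x) = -8*sin(4*x).
Expand u² and (u')² and integrate term by term on (0, π), using: for integers n ≥ 1, ∫_0^π sin²(nx) dx = ∫_0^π cos²(nx) dx = π/2; for n ≠ n', ∫_0^π sin(nx)sin(n'x) dx = ∫_0^π cos(nx)cos(n'x) dx = 0; and by product-to-sum, ∫_0^π sin(nx)cos(n'x) dx = ½∫_0^π [sin((n+n')x) + sin((n−n')x)] dx, which is 0 when n+n' is even and 2n/(n²−n'²) when n+n' is odd (it need not vanish on (0, π)).
  u² squared terms: (2)²·∫cos(4x)² dx = 4·π/2 = 2*π.
  So ∫_0^π u² dx = 2*π.
  (u')² squared terms: (-8)²·∫sin(4x)² dx = 64·π/2 = 32*π.
  So ∫_0^π (u')² dx = 32*π.
||u||_{H^1}^2 = (2*π) + (32*π) = 34*π.


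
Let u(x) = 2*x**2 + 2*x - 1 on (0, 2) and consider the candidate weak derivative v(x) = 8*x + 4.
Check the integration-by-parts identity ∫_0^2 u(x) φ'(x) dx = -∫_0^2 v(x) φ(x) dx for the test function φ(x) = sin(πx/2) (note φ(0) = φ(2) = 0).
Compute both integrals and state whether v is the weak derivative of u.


LHS = -24/π, RHS = -48/π. No, v is not the weak derivative of u.

u(x) = 2*x**2 + 2*x - 1, classical derivative u'(x) = 4*x + 2.
φ(x) = sin(πx/2), so φ'(x) = π*cos(π*x/2)/2.
Note φ(0) = φ(2) = 0, so the boundary term u·φ vanishes.
LHS = ∫_0^2 u(x) φ'(x) dx = ∫_0^2 (π*x^2*cos(π*x/2) + π*x*cos(π*x/2) - π*cos(π*x/2)/2) dx. Term by term:
  ∫_0^2 -π*cos(π*x/2)/2 dx = 0;  ∫_0^2 π*x*cos(π*x/2) dx = -8/π;  ∫_0^2 π*x^2*cos(π*x/2) dx = -16/π.
Sum: 0 − 8/π − 16/π = -24/π.
So LHS = -24/π.
∫_0^2 v(x) φ(x) dx = ∫_0^2 (8*x*sin(π*x/2) + 4*sin(π*x/2)) dx. Term by term:
  ∫_0^2 4*sin(π*x/2) dx = 16/π;  ∫_0^2 8*x*sin(π*x/2) dx = 32/π.
Sum: 16/π + 32/π = 48/π.
So RHS = -∫_0^2 v(x) φ(x) dx = -48/π.
LHS − RHS = 24/π ≠ 0, so the identity fails.
(For a valid weak derivative the identity must hold for EVERY test function, in particular this one. The failure shows v is NOT the weak derivative of u.)
Correct weak derivative would be u'(x) = 4*x + 2.


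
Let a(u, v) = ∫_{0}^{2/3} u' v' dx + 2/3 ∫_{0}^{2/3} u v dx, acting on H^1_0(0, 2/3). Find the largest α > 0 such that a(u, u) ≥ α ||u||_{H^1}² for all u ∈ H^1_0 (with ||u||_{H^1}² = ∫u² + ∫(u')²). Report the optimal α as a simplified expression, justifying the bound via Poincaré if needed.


α = (8 + 27*π^2)/(3*(4 + 9*π^2))

Coercivity of a(·,·) on H^1_0(0, 2/3) means a(u, u) ≥ α ||u||_{H^1}² for every u ∈ H^1_0.
The interval has length L = 2/3, and Poincaré/coercivity depend only on L. Here a(u, u) = ∫(u')² + (2/3)·∫u².
Here 0 < c = 2/3 < 1. The condition a(u,u) ≥ α||u||_{H^1}² reads (1−α)∫(u')² ≥ (α−c)∫u². Any admissible α is ≤ 1 (rapidly oscillating u have ∫u²/∫(u')² → 0), and α = 1 would force 0 ≥ (1−c)∫u², impossible since c < 1; so 1−α > 0. By the sharp Poincaré inequality on H^1_0 of an interval of length L, ∫(u')² ≥ (π/L)²∫u² with equality for the first sine mode sin(π(x−x₀)/L) (x₀ the left endpoint), so the inequality holds for all u iff (1−α)(π/L)² ≥ α − c, i.e. α ≤ ((π/L)² + c)/((π/L)² + 1) = (1 + c(L/π)²)/(1 + (L/π)²). With (π/L)² = 9*π^2/4 and c = 2/3, the largest admissible constant is α = ((π/L)² + c)/((π/L)² + 1).
Simplifying, α = (8 + 27*π^2)/(3*(4 + 9*π^2)).


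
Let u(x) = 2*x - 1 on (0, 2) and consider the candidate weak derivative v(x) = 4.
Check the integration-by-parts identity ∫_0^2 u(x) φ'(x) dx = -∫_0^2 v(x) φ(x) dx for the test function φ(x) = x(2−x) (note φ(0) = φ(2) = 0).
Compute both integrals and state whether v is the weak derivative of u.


LHS = -8/3, RHS = -16/3. No, v is not the weak derivative of u.

u(x) = 2*x - 1, classical derivative u'(x) = 2.
φ(x) = x(2−x), so φ'(x) = 2 - 2*x.
Note φ(0) = φ(2) = 0, so the boundary term u·φ vanishes.
LHS = ∫_0^2 u(x) φ'(x) dx = ∫_0^2 (-4*x^2 + 6*x - 2) dx. Term by term:
  ∫_0^2 -4*x^2 dx = -32/3;  ∫_0^2 6*x dx = 12;  ∫_0^2 -2 dx = -4.
Sum: -32/3 + 12 − 4 = -8/3.
So LHS = -8/3.
∫_0^2 v(x) φ(x) dx = ∫_0^2 (-4*x^2 + 8*x) dx. Term by term:
  ∫_0^2 -4*x^2 dx = -32/3;  ∫_0^2 8*x dx = 16.
Sum: -32/3 + 16 = 16/3.
So RHS = -∫_0^2 v(x) φ(x) dx = -16/3.
LHS − RHS = 8/3 ≠ 0, so the identity fails.
(For a valid weak derivative the identity must hold for EVERY test function, in particular this one. The failure shows v is NOT the weak derivative of u.)
Correct weak derivative would be u'(x) = 2.


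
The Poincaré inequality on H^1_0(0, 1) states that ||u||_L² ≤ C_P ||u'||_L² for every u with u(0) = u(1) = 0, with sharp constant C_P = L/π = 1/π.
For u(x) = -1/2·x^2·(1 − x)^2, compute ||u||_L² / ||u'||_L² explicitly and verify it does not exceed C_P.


||u||_L² / ||u'||_L² = sqrt(3)/6 < C_P = 1/π.

u(x) = -1/2·x^2·(1 − x)^2, so u'(x) = x*(x*(1 - x) - (x - 1)^2).
u(x) = -1/2·x^2·(1 − x)^2 vanishes at x = 0 and x = 1, so u ∈ H^1_0(0, 1). Differentiate via the product rule and integrate the resulting polynomials term by term.
  ∫_0^1 u² dx = ∫_0^1 (x^8/4 - x^7 + 3*x^6/2 - x^5 + x^4/4) dx. Term by term:
    ∫_0^1 x^8/4 dx = 1/36;  ∫_0^1 -x^7 dx = -1/8;  ∫_0^1 3*x^6/2 dx = 3/14;
    ∫_0^1 -x^5 dx = -1/6;  ∫_0^1 x^4/4 dx = 1/20.
  Sum: 1/36 − 1/8 + 3/14 − 1/6 + 1/20 = 1/2520.
  ∫_0^1 (u')² dx = ∫_0^1 (4*x^6 - 12*x^5 + 13*x^4 - 6*x^3 + x^2) dx. Term by term:
    ∫_0^1 4*x^6 dx = 4/7;  ∫_0^1 -12*x^5 dx = -2;  ∫_0^1 13*x^4 dx = 13/5;
    ∫_0^1 -6*x^3 dx = -3/2;  ∫_0^1 x^2 dx = 1/3.
  Sum: 4/7 − 2 + 13/5 − 3/2 + 1/3 = 1/210.
∫_0^1 u² dx = 1/2520, so ||u||_L² = sqrt(70)/420.
∫_0^1 (u')² dx = 1/210, so ||u'||_L² = sqrt(210)/210.
Ratio ||u||_L² / ||u'||_L² = sqrt(3)/6.
Sharp Poincaré constant on H^1_0(0, 1) is C_P = L/π = 1/π, achieved by sin(π·x).
A polynomial bump cannot attain the sharp Poincaré constant (only the first sine eigenfunction does), so the ratio is strictly less than C_P, consistent with ||u||_L² ≤ C_P ||u'||_L².
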